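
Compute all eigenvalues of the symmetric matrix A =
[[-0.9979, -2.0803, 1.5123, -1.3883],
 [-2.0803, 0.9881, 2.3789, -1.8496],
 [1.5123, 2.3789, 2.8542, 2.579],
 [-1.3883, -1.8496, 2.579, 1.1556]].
sigma(A) ≈ {-5, 1, 3, 5}

A is real symmetric, so its spectrum consists of real eigenvalues. Expanding the characteristic polynomial of the displayed matrix gives
  det(λ I - A) = p(λ) = λ^4 + (-4)λ^3 + (-22)λ^2 + (100.0015)λ + (-75).
Solving p(λ) = 0 yields eigenvalues ≈ -5, 1, 3, 5. (A is shown rounded to 4 decimals, so these recover the underlying integer eigenvalues to within that precision.)
Verification: the trace of A = 4 equals the sum of eigenvalues 4, and det(A) ≈ -75.0005 matches the eigenvalue product -75.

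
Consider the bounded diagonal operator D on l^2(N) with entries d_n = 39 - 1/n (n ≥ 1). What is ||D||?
||D|| = 39

For a diagonal operator on l^2 with entries d_n, ||D|| = sup_n |d_n|. Here d_1 = 38, d_2 = 77/2, ..., and d_n = 39 - 1/n increases monotonically toward 39. All terms lie in [38, 39), so |d_n| = d_n and the supremum is the limit 39, which is not attained by any individual d_n. Hence ||D|| = 39.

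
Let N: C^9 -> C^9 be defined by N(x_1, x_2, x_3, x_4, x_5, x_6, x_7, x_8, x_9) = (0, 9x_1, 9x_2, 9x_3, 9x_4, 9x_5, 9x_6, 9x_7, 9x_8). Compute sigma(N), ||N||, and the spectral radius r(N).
sigma(N) = {0}; ||N|| = 9; r(N) = 0. (N is nilpotent with N^9 = 0.)

On C^9, N is a strictly lower-triangular matrix with 9 on the subdiagonal and zeros elsewhere, so its characteristic polynomial is lambda^9 and every eigenvalue is 0: sigma(N) = {0}. For the operator norm, N e_i = 9e_{i+1} for i = 1, ..., 8 and N e_9 = 0, so the singular values of N are 9 (with multiplicity 8) and 0; hence ||N|| = 9. The spectral radius r(N) = max|lambda| = 0. Note ||N|| > r(N) — characteristic of non-normal nilpotent operators. Indeed N^9 = 0.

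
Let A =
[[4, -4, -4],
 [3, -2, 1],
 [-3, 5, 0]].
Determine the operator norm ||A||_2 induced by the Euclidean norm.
||A||_2 ≈ 9.0815 (= sqrt(largest eigenvalue of A^T A))

||A||_2 = sigma_max(A) = sqrt(lambda_max(A^T A)). Form the symmetric matrix M = A^T A =
[[34, -37, -13],
 [-37, 45, 14],
 [-13, 14, 17]].
Its characteristic polynomial (trace, sum of principal 2x2 minors, determinant of M give the coefficients) is
  p(λ) = det(λ I - M) = λ^3 - 96λ^2 + 1139λ - 1936.
No integer candidate from the rational root theorem (±divisors of 1936) is a root, so the roots are irrational. The cubic discriminant is Δ = 2903341396 > 0, so there are three distinct real roots. p(2) = -34 and p(3) = 644 have opposite signs, so a root lies in (2, 3); Newton's method refines it to λ ≈ 2.0446. p(11) = 308 and p(12) = -364 have opposite signs, so a root lies in (11, 12); Newton's method refines it to λ ≈ 11.4812. p(82) = -2674 and p(83) = 3044 have opposite signs, so a root lies in (82, 83); Newton's method refines it to λ ≈ 82.4743. Check (Vieta): the three roots sum to 96, matching tr M = 96.
So the eigenvalues of A^T A are ≈ 2.0446, 11.4812, 82.4743 (all ≥ 0, as they must be for A^T A). The largest is λ_max ≈ 82.4743, hence ||A||_2 = sqrt(λ_max) ≈ 9.0815.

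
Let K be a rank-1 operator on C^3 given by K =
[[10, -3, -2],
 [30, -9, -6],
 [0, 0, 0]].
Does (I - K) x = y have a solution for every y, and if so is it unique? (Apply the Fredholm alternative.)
(I - K) is singular (det(I - K) = 0, i.e. 1 ∈ sigma(K)). (I - K) x = y is solvable iff y ⊥ ker((I - K)^*) = span{(10, -3, -2)}, i.e. iff 10y_1 - 3y_2 - 2y_3 = 0. When solvable, the solutions are x = y + c·(1, 3, 0), c arbitrary (ker(I - K) = span{(1, 3, 0)}, dimension 1).

K has rank 1, so it is an outer product K = u v^T: every row of K is a multiple of one row vector. Reading off the entries, u = (1, 3, 0) and v = (10, -3, -2) (row i of K equals u_i·v^T). A rank-one matrix u v^T satisfies K u = u (v·u) and kills the (2)-dimensional subspace v^⊥, so its characteristic polynomial is lambda^2 (lambda - v·u) with v·u = tr K = 1. Hence the eigenvalues of I - K are 1 (multiplicity 2) and 1 - (1) = 0, so det(I - K) = 0. (Direct check: I - K =
[[-9, 3, 2],
 [-30, 10, 6],
 [0, 0, 1]]
has determinant 0.) So 1 is an eigenvalue of K and (I - K) is not invertible. The finite-dimensional Fredholm alternative says: either (I - K) is invertible, or ker(I - K) ≠ {0} and then range(I - K) = ker((I - K)^*)^⊥, with dim ker(I - K) = dim ker((I - K)^*). We are in the second case, so we need both kernels. Kernel of I - K: (I - K) u = u - u (v·u) = u - u = 0, so ker(I - K) = span{u} = span{(1, 3, 0)} (it is exactly 1-dimensional because rank(I - K) = 2). Kernel of the adjoint: K is real, so (I - K)^* = I - K^T = I - v u^T, and (I - v u^T) v = v - v (u·v) = 0; hence ker((I - K)^*) = span{v} = span{(10, -3, -2)}. Therefore (I - K) x = y is solvable iff <y, v> = 0, i.e. iff 10y_1 - 3y_2 - 2y_3 = 0. When this holds, K y = u (v·y) = 0, so (I - K) y = y and x = y is a particular solution; the full solution set is the line x = y + c·u = y + c·(1, 3, 0), c ∈ C.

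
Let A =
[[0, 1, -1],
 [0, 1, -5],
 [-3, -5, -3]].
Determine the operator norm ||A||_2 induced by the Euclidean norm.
||A||_2 ≈ 6.9019 (= sqrt(largest eigenvalue of A^T A))

||A||_2 = sigma_max(A) = sqrt(lambda_max(A^T A)). Form the symmetric matrix M = A^T A =
[[9, 15, 9],
 [15, 27, 9],
 [9, 9, 35]].
Its characteristic polynomial (trace, sum of principal 2x2 minors, determinant of M give the coefficients) is
  p(λ) = det(λ I - M) = λ^3 - 71λ^2 + 1116λ - 144.
No integer candidate from the rational root theorem (±divisors of 144) is a root, so the roots are irrational. The cubic discriminant is Δ = 717291216 > 0, so there are three distinct real roots. p(0) = -144 and p(1) = 902 have opposite signs, so a root lies in (0, 1); Newton's method refines it to λ ≈ 0.1301. p(23) = 132 and p(24) = -432 have opposite signs, so a root lies in (23, 24); Newton's method refines it to λ ≈ 23.2343. p(47) = -708 and p(48) = 432 have opposite signs, so a root lies in (47, 48); Newton's method refines it to λ ≈ 47.6356. Check (Vieta): the three roots sum to 71, matching tr M = 71.
So the eigenvalues of A^T A are ≈ 0.1301, 23.2343, 47.6356 (all ≥ 0, as they must be for A^T A). The largest is λ_max ≈ 47.6356, hence ||A||_2 = sqrt(λ_max) ≈ 6.9019.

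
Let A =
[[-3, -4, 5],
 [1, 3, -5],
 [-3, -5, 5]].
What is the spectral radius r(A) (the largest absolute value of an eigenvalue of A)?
r(A) ≈ 7.2569

The eigenvalues of A are the roots of its characteristic polynomial. With M = A (coefficients from the trace, the sum of principal 2x2 minors, and det A):
  p(λ) = det(λ I - M) = λ^3 - 5λ^2 - 15λ - 10.
No integer candidate from the rational root theorem (±divisors of 10) is a root, so the roots are irrational. The cubic discriminant is Δ = -2075 < 0, so there is one real root and a complex-conjugate pair. p(7) = -17 and p(8) = 62 have opposite signs, so a root lies in (7, 8); Newton's method refines it to λ ≈ 7.2569. Dividing out (λ - (7.2569)) leaves approximately λ^2 + 2.2569λ + 1.378. For λ^2 + 2.2569λ + 1.378 the discriminant is -0.4185. It is negative, so the remaining roots are the complex-conjugate pair λ ≈ -1.1284 ± 0.3234i. Their product equals the constant term, so |λ|^2 ≈ 1.378 and |λ| ≈ 1.1739.
Thus the eigenvalues (to 4 decimals) are 7.2569 (modulus 7.2569); -1.1284 ± 0.3234i (modulus 1.1739). The spectral radius is the largest modulus: r(A) ≈ 7.2569. (Cross-check: r(A) ≤ ||A||_2 ≈ 11.8816; equality holds whenever A is normal, though it can also hold for some non-normal A.)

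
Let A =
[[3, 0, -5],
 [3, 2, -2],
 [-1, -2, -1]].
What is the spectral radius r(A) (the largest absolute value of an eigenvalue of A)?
r(A) ≈ 5.516

The eigenvalues of A are the roots of its characteristic polynomial. With M = A (coefficients from the trace, the sum of principal 2x2 minors, and det A):
  p(λ) = det(λ I - M) = λ^3 - 4λ^2 - 8λ - 2.
No integer candidate from the rational root theorem (±divisors of 2) is a root, so the roots are irrational. The cubic discriminant is Δ = 1300 > 0, so there are three distinct real roots. p(-2) = -10 and p(-1) = 1 have opposite signs, so a root lies in (-2, -1); Newton's method refines it to λ ≈ -1.2185. p(-1) = 1 and p(0) = -2 have opposite signs, so a root lies in (-1, 0); Newton's method refines it to λ ≈ -0.2976. p(5) = -17 and p(6) = 22 have opposite signs, so a root lies in (5, 6); Newton's method refines it to λ ≈ 5.516. Check (Vieta): the three roots sum to 4, matching tr M = 4.
Thus the eigenvalues (to 4 decimals) are -1.2185 (modulus 1.2185); -0.2976 (modulus 0.2976); 5.516 (modulus 5.516). The spectral radius is the largest modulus: r(A) ≈ 5.516. (Cross-check: r(A) ≤ ||A||_2 ≈ 6.8075; equality holds whenever A is normal, though it can also hold for some non-normal A.)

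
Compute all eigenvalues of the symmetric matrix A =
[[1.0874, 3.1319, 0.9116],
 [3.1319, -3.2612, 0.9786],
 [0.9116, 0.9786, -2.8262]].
sigma(A) ≈ {-5, -3, 3}

A is real symmetric, so its spectrum consists of real eigenvalues. Expanding the characteristic polynomial of the displayed matrix gives
  det(λ I - A) = p(λ) = λ^3 + (5)λ^2 + (-9)λ + (-45).
Solving p(λ) = 0 yields eigenvalues ≈ -5, -3, 3. (A is shown rounded to 4 decimals, so these recover the underlying integer eigenvalues to within that precision.)
Verification: the trace of A = -5 equals the sum of eigenvalues -5, and det(A) ≈ 45.0006 matches the eigenvalue product 45.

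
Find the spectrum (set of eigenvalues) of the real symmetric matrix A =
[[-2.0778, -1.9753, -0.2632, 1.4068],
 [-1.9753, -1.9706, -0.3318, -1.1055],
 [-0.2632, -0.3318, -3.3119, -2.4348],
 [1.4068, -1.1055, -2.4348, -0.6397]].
sigma(A) ≈ {-5, -4, -1, 2}

A is real symmetric, so its spectrum consists of real eigenvalues. Expanding the characteristic polynomial of the displayed matrix gives
  det(λ I - A) = p(λ) = λ^4 + (8)λ^3 + (9)λ^2 + (-37.9988)λ + (-39.9985).
Solving p(λ) = 0 yields eigenvalues ≈ -5, -4, -1, 2. (A is shown rounded to 4 decimals, so these recover the underlying integer eigenvalues to within that precision.)
Verification: the trace of A = -8 equals the sum of eigenvalues -8, and det(A) ≈ -39.9985 matches the eigenvalue product -40.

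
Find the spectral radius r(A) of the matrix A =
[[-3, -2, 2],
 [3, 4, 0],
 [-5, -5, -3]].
r(A) ≈ 3.4092

The eigenvalues of A are the roots of its characteristic polynomial. With M = A (coefficients from the trace, the sum of principal 2x2 minors, and det A):
  p(λ) = det(λ I - M) = λ^3 + 2λ^2 + λ - 28.
No integer candidate from the rational root theorem (±divisors of 28) is a root, so the roots are irrational. The cubic discriminant is Δ = -21280 < 0, so there is one real root and a complex-conjugate pair. p(2) = -10 and p(3) = 20 have opposite signs, so a root lies in (2, 3); Newton's method refines it to λ ≈ 2.4092. Dividing out (λ - (2.4092)) leaves approximately λ^2 + 4.4092λ + 11.6223. For λ^2 + 4.4092λ + 11.6223 the discriminant is -27.0487. It is negative, so the remaining roots are the complex-conjugate pair λ ≈ -2.2046 ± 2.6004i. Their product equals the constant term, so |λ|^2 ≈ 11.6223 and |λ| ≈ 3.4092.
Thus the eigenvalues (to 4 decimals) are 2.4092 (modulus 2.4092); -2.2046 ± 2.6004i (modulus 3.4092). The spectral radius is the largest modulus: r(A) ≈ 3.4092. (Cross-check: r(A) ≤ ||A||_2 ≈ 9.4672; equality holds whenever A is normal, though it can also hold for some non-normal A.)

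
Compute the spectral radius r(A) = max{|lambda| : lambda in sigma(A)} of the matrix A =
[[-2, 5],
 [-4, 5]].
r(A) = sqrt(10) ≈ 3.1623

The eigenvalues of A are the roots of its characteristic polynomial. With M = A (coefficients from the trace and determinant):
  p(λ) = det(λ I - M) = λ^2 - 3λ + 10.
For λ^2 - 3λ + 10 the discriminant is -31. It is negative, so the roots are the complex-conjugate pair λ = 3/2 ± (sqrt(31)/2) i ≈ 1.5 ± 2.7839i. For a conjugate pair the product of the roots equals the constant term, so |λ|^2 = 10 and |λ| = sqrt(10) ≈ 3.1623.
Thus the eigenvalues (to 4 decimals) are 1.5 ± 2.7839i (modulus 3.1623). The spectral radius is the largest modulus: r(A) = sqrt(10) ≈ 3.1623. (Cross-check: r(A) ≤ ||A||_2 ≈ 8.279; equality holds whenever A is normal, though it can also hold for some non-normal A.)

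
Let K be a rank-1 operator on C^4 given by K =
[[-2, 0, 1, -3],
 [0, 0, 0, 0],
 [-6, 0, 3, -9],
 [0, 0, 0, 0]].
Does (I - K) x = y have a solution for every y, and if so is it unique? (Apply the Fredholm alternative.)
(I - K) is singular (det(I - K) = 0, i.e. 1 ∈ sigma(K)). (I - K) x = y is solvable iff y ⊥ ker((I - K)^*) = span{(2, 0, -1, 3)}, i.e. iff 2y_1 - y_3 + 3y_4 = 0. When solvable, the solutions are x = y + c·(-1, 0, -3, 0), c arbitrary (ker(I - K) = span{(-1, 0, -3, 0)}, dimension 1).

K has rank 1, so it is an outer product K = u v^T: every row of K is a multiple of one row vector. Reading off the entries, u = (-1, 0, -3, 0) and v = (2, 0, -1, 3) (row i of K equals u_i·v^T). A rank-one matrix u v^T satisfies K u = u (v·u) and kills the (3)-dimensional subspace v^⊥, so its characteristic polynomial is lambda^3 (lambda - v·u) with v·u = tr K = 1. Hence the eigenvalues of I - K are 1 (multiplicity 3) and 1 - (1) = 0, so det(I - K) = 0. (Direct check: I - K =
[[3, 0, -1, 3],
 [0, 1, 0, 0],
 [6, 0, -2, 9],
 [0, 0, 0, 1]]
has determinant 0.) So 1 is an eigenvalue of K and (I - K) is not invertible. The finite-dimensional Fredholm alternative says: either (I - K) is invertible, or ker(I - K) ≠ {0} and then range(I - K) = ker((I - K)^*)^⊥, with dim ker(I - K) = dim ker((I - K)^*). We are in the second case, so we need both kernels. Kernel of I - K: (I - K) u = u - u (v·u) = u - u = 0, so ker(I - K) = span{u} = span{(-1, 0, -3, 0)} (it is exactly 1-dimensional because rank(I - K) = 3). Kernel of the adjoint: K is real, so (I - K)^* = I - K^T = I - v u^T, and (I - v u^T) v = v - v (u·v) = 0; hence ker((I - K)^*) = span{v} = span{(2, 0, -1, 3)}. Therefore (I - K) x = y is solvable iff <y, v> = 0, i.e. iff 2y_1 - y_3 + 3y_4 = 0. When this holds, K y = u (v·y) = 0, so (I - K) y = y and x = y is a particular solution; the full solution set is the line x = y + c·u = y + c·(-1, 0, -3, 0), c ∈ C.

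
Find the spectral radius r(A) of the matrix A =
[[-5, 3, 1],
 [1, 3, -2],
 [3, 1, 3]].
r(A) ≈ 5.8703

The eigenvalues of A are the roots of its characteristic polynomial. With M = A (coefficients from the trace, the sum of principal 2x2 minors, and det A):
  p(λ) = det(λ I - M) = λ^3 - λ^2 - 25λ + 90.
No integer candidate from the rational root theorem (±divisors of 90) is a root, so the roots are irrational. The cubic discriminant is Δ = -114715 < 0, so there is one real root and a complex-conjugate pair. p(-6) = -12 and p(-5) = 65 have opposite signs, so a root lies in (-6, -5); Newton's method refines it to λ ≈ -5.8703. Dividing out (λ - (-5.8703)) leaves approximately λ^2 - 6.8703λ + 15.3313. For λ^2 - 6.8703λ + 15.3313 the discriminant is -14.1235. It is negative, so the remaining roots are the complex-conjugate pair λ ≈ 3.4352 ± 1.8791i. Their product equals the constant term, so |λ|^2 ≈ 15.3313 and |λ| ≈ 3.9155.
Thus the eigenvalues (to 4 decimals) are -5.8703 (modulus 5.8703); 3.4352 ± 1.8791i (modulus 3.9155). The spectral radius is the largest modulus: r(A) ≈ 5.8703. (Cross-check: r(A) ≤ ||A||_2 ≈ 6.2589; equality holds whenever A is normal, though it can also hold for some non-normal A.)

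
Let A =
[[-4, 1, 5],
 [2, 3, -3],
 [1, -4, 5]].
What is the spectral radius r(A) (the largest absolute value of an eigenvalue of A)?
r(A) = (2 + sqrt(164))/2 ≈ 7.4031

The eigenvalues of A are the roots of its characteristic polynomial. With M = A (coefficients from the trace, the sum of principal 2x2 minors, and det A):
  p(λ) = det(λ I - M) = λ^3 - 4λ^2 - 36λ + 80.
By the rational root theorem any rational root is an integer divisor of 80. Testing λ = 2: p(2) = 8 - 16 - 72 + 80 = 0, so λ = 2 is a root. Dividing out (λ - 2) leaves p(λ) = (λ - 2)(λ^2 - 2λ - 40). For λ^2 - 2λ - 40 the discriminant is 164. It is nonnegative but not a perfect square, so the roots are real and irrational: λ = (2 ± sqrt(164))/2 ≈ 7.4031, -5.4031.
Thus the eigenvalues (to 4 decimals) are 7.4031 (modulus 7.4031); -5.4031 (modulus 5.4031); 2 (modulus 2). The spectral radius is the largest modulus: r(A) = (2 + sqrt(164))/2 ≈ 7.4031. (Cross-check: r(A) ≤ ||A||_2 ≈ 8.7958; equality holds whenever A is normal, though it can also hold for some non-normal A.)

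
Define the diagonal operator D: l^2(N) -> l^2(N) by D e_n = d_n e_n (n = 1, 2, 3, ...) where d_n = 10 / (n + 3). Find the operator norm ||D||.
||D|| = 5/2 (attained at n = 1)

For D diagonal, ||D|| = sup_n |d_n| = sup_n 10/(n + 3). This is positive and strictly decreasing in n, so the supremum is attained at n = 1: d_1 = 10/(1 + 3) = 5/2. Hence ||D|| = 5/2.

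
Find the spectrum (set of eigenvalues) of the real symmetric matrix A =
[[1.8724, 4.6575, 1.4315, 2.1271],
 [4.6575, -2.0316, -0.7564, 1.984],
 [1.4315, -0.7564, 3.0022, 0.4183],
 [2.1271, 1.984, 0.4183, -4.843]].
sigma(A) ≈ {-6, -5, 3, 6}

A is real symmetric, so its spectrum consists of real eigenvalues. Expanding the characteristic polynomial of the displayed matrix gives
  det(λ I - A) = p(λ) = λ^4 + (2)λ^3 + (-51)λ^2 + (-72)λ + (540).
Solving p(λ) = 0 yields eigenvalues ≈ -6, -5, 3, 6. (A is shown rounded to 4 decimals, so these recover the underlying integer eigenvalues to within that precision.)
Verification: the trace of A = -2 equals the sum of eigenvalues -2, and det(A) ≈ 540.0008 matches the eigenvalue product 540.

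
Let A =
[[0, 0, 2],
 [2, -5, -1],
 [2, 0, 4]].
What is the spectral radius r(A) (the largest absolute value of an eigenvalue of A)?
r(A) = 5

The eigenvalues of A are the roots of its characteristic polynomial. With M = A (coefficients from the trace, the sum of principal 2x2 minors, and det A):
  p(λ) = det(λ I - M) = λ^3 + λ^2 - 24λ - 20.
By the rational root theorem any rational root is an integer divisor of 20. Testing λ = -5: p(-5) = -125 + 25 + 120 - 20 = 0, so λ = -5 is a root. Dividing out (λ + 5) leaves p(λ) = (λ + 5)(λ^2 - 4λ - 4). For λ^2 - 4λ - 4 the discriminant is 32. It is nonnegative but not a perfect square, so the roots are real and irrational: λ = (4 ± sqrt(32))/2 ≈ 4.8284, -0.8284.
Thus the eigenvalues (to 4 decimals) are 4.8284 (modulus 4.8284); -0.8284 (modulus 0.8284); -5 (modulus 5). The spectral radius is the largest modulus: r(A) = 5. (Cross-check: r(A) ≤ ||A||_2 ≈ 5.4955; equality holds whenever A is normal, though it can also hold for some non-normal A.)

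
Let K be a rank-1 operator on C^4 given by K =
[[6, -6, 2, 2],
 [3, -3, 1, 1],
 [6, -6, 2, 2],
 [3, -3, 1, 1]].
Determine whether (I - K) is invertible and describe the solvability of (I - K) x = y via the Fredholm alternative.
(I - K) is invertible (det(I - K) = -5 ≠ 0), so for every y in C^4 the equation (I - K) x = y has a unique solution.

K has rank 1, so it is an outer product K = u v^T: every row of K is a multiple of one row vector. Reading off the entries, u = (2, 1, 2, 1) and v = (3, -3, 1, 1) (row i of K equals u_i·v^T). A rank-one matrix u v^T satisfies K u = u (v·u) and kills the (3)-dimensional subspace v^⊥, so its characteristic polynomial is lambda^3 (lambda - v·u) with v·u = tr K = 6. Hence the eigenvalues of I - K are 1 (multiplicity 3) and 1 - (6) = -5, so det(I - K) = -5. (Direct check: I - K =
[[-5, 6, -2, -2],
 [-3, 4, -1, -1],
 [-6, 6, -1, -2],
 [-3, 3, -1, 0]]
has determinant -5.) The finite-dimensional Fredholm alternative says: either (I - K) is invertible, or ker(I - K) ≠ {0} and then range(I - K) = ker((I - K)^*)^⊥, with dim ker(I - K) = dim ker((I - K)^*). Since det(I - K) ≠ 0, 1 is not an eigenvalue of K and ker(I - K) = {0}, so we are in the first case: for every y there is a unique x = (I - K)^(-1) y. Explicitly, by the Sherman–Morrison formula, (I - u v^T)^(-1) = I + u v^T/(1 - v·u), i.e. (I - K)^(-1) = I + K/(-5).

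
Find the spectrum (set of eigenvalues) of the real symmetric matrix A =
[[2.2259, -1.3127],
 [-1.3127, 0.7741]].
sigma(A) ≈ {0, 3}

A is real symmetric, so its spectrum consists of real eigenvalues. Expanding the characteristic polynomial of the displayed matrix gives
  det(λ I - A) = p(λ) = λ^2 + (-3)λ + (0).
Solving p(λ) = 0 yields eigenvalues ≈ 0, 3. (A is shown rounded to 4 decimals, so these recover the underlying integer eigenvalues to within that precision.)
Verification: the trace of A = 3 equals the sum of eigenvalues 3, and det(A) ≈ -0.0001 matches the eigenvalue product 0.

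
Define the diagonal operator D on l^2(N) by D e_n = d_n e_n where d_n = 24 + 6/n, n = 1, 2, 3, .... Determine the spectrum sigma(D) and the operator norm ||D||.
sigma(D) = {24 + 6/n : n ≥ 1} ∪ {24}; ||D|| = 30

A bounded diagonal operator on l^2 with diagonal entries d_n has spectrum equal to the closure of {d_n : n ≥ 1}: every d_n is an eigenvalue (with eigenvector e_n), so {d_n} ⊂ sigma(D); the spectrum is closed, so its closure is too; and for lambda not in the closure, (D - lambda I) has bounded inverse (the diagonal entries 1/(d_n - lambda) are bounded). For our sequence d_n = 24 + 6/n, n = 1, 2, 3, ...:
  - {d_n} = {24 + 6/n : n ≥ 1}; the only limit point is 24
  - closure = {24 + 6/n : n ≥ 1} ∪ {24}
For the norm: a diagonal operator has ||D|| = sup_n |d_n|. Here d_n = 24 + 6/n is positive and decreasing, so sup_n |d_n| = d_1 = 24 + 6 = 30. So ||D|| = 30.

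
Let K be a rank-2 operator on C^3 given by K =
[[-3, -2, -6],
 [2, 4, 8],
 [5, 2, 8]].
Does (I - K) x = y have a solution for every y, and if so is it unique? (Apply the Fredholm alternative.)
(I - K) is invertible (det(I - K) = 6 ≠ 0), so for every y in C^3 the equation (I - K) x = y has a unique solution.

K has rank 2 and factors as K = U V^T = u1 v1^T + u2 v2^T with u1 = (-2, 2, 3), v1 = (2, 0, 2), u2 = (1, -2, -1), v2 = (1, -2, -2) (multiplying out reproduces the displayed K). The nonzero eigenvalues of U V^T coincide with those of the 2 x 2 matrix G = V^T U = [[v1·u1, v1·u2], [v2·u1, v2·u2]] = [[2, 0], [-12, 7]], and by the Sylvester determinant identity det(I_3 - U V^T) = det(I_2 - V^T U) = det([[-1, 0], [12, -6]]) = (-1)(-6) - (0)(12) = 6. (Direct check: I - K =
[[4, 2, 6],
 [-2, -3, -8],
 [-5, -2, -7]]
has determinant 6.) The finite-dimensional Fredholm alternative says: either (I - K) is invertible, or ker(I - K) ≠ {0} and then range(I - K) = ker((I - K)^*)^⊥, with dim ker(I - K) = dim ker((I - K)^*). Since det(I - K) ≠ 0, 1 is not an eigenvalue of K and ker(I - K) = {0}, so we are in the first case: for every y there is a unique x = (I - K)^(-1) y. (Explicitly, by the Woodbury identity, (I - U V^T)^(-1) = I + U (I_2 - G)^(-1) V^T.)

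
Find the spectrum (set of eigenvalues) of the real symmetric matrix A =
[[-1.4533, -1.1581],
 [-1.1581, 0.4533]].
sigma(A) ≈ {-2, 1}

A is real symmetric, so its spectrum consists of real eigenvalues. Expanding the characteristic polynomial of the displayed matrix gives
  det(λ I - A) = p(λ) = λ^2 + (1)λ + (-2).
Solving p(λ) = 0 yields eigenvalues ≈ -2, 1. (A is shown rounded to 4 decimals, so these recover the underlying integer eigenvalues to within that precision.)
Verification: the trace of A = -1 equals the sum of eigenvalues -1, and det(A) ≈ -2.0000 matches the eigenvalue product -2.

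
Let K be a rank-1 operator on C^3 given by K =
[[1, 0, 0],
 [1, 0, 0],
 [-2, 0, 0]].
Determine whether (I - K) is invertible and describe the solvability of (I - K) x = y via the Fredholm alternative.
(I - K) is singular (det(I - K) = 0, i.e. 1 ∈ sigma(K)). (I - K) x = y is solvable iff y ⊥ ker((I - K)^*) = span{(1, 0, 0)}, i.e. iff y_1 = 0. When solvable, the solutions are x = y + c·(1, 1, -2), c arbitrary (ker(I - K) = span{(1, 1, -2)}, dimension 1).

K has rank 1, so it is an outer product K = u v^T: every row of K is a multiple of one row vector. Reading off the entries, u = (1, 1, -2) and v = (1, 0, 0) (row i of K equals u_i·v^T). A rank-one matrix u v^T satisfies K u = u (v·u) and kills the (2)-dimensional subspace v^⊥, so its characteristic polynomial is lambda^2 (lambda - v·u) with v·u = tr K = 1. Hence the eigenvalues of I - K are 1 (multiplicity 2) and 1 - (1) = 0, so det(I - K) = 0. (Direct check: I - K =
[[0, 0, 0],
 [-1, 1, 0],
 [2, 0, 1]]
has determinant 0.) So 1 is an eigenvalue of K and (I - K) is not invertible. The finite-dimensional Fredholm alternative says: either (I - K) is invertible, or ker(I - K) ≠ {0} and then range(I - K) = ker((I - K)^*)^⊥, with dim ker(I - K) = dim ker((I - K)^*). We are in the second case, so we need both kernels. Kernel of I - K: (I - K) u = u - u (v·u) = u - u = 0, so ker(I - K) = span{u} = span{(1, 1, -2)} (it is exactly 1-dimensional because rank(I - K) = 2). Kernel of the adjoint: K is real, so (I - K)^* = I - K^T = I - v u^T, and (I - v u^T) v = v - v (u·v) = 0; hence ker((I - K)^*) = span{v} = span{(1, 0, 0)}. Therefore (I - K) x = y is solvable iff <y, v> = 0, i.e. iff y_1 = 0. When this holds, K y = u (v·y) = 0, so (I - K) y = y and x = y is a particular solution; the full solution set is the line x = y + c·u = y + c·(1, 1, -2), c ∈ C.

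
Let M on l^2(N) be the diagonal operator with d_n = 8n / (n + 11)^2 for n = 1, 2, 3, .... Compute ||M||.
||M|| = 2/11 (attained at n = 11)

For M diagonal, ||M|| = sup_n |d_n|. Treat f(x) = 8x / (x + 11)^2 for real x > 0. By the quotient rule, f'(x) = 8(11 - x)/(x + 11)^3, which is positive for x < 11 and negative for x > 11. So f has a unique maximum at x = 11, and since 11 is a positive integer, the supremum over n ≥ 1 is attained at n = 11: d_11 = 8·11/(11 + 11)^2 = 8·11/484 = 2/11. Hence ||M|| = 2/11.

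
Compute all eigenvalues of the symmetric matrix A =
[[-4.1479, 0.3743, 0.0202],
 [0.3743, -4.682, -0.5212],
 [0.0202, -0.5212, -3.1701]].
sigma(A) ≈ {-5, -4, -3}

A is real symmetric, so its spectrum consists of real eigenvalues. Expanding the characteristic polynomial of the displayed matrix gives
  det(λ I - A) = p(λ) = λ^3 + (12)λ^2 + (47)λ + (60).
Solving p(λ) = 0 yields eigenvalues ≈ -5, -4, -3. (A is shown rounded to 4 decimals, so these recover the underlying integer eigenvalues to within that precision.)
Verification: the trace of A = -12 equals the sum of eigenvalues -12, and det(A) ≈ -59.9999 matches the eigenvalue product -60.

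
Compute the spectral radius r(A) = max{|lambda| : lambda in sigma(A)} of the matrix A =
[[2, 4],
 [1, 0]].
r(A) = (2 + sqrt(20))/2 ≈ 3.2361

The eigenvalues of A are the roots of its characteristic polynomial. With M = A (coefficients from the trace and determinant):
  p(λ) = det(λ I - M) = λ^2 - 2λ - 4.
For λ^2 - 2λ - 4 the discriminant is 20. It is nonnegative but not a perfect square, so the roots are real and irrational: λ = (2 ± sqrt(20))/2 ≈ 3.2361, -1.2361.
Thus the eigenvalues (to 4 decimals) are 3.2361 (modulus 3.2361); -1.2361 (modulus 1.2361). The spectral radius is the largest modulus: r(A) = (2 + sqrt(20))/2 ≈ 3.2361. (Cross-check: r(A) ≤ ||A||_2 ≈ 4.4954; equality holds whenever A is normal, though it can also hold for some non-normal A.)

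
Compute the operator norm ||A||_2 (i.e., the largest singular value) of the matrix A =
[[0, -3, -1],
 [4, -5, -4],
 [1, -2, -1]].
||A||_2 ≈ 8.3415 (= sqrt(largest eigenvalue of A^T A))

||A||_2 = sigma_max(A) = sqrt(lambda_max(A^T A)). Form the symmetric matrix M = A^T A =
[[17, -22, -17],
 [-22, 38, 25],
 [-17, 25, 18]].
Its characteristic polynomial (trace, sum of principal 2x2 minors, determinant of M give the coefficients) is
  p(λ) = det(λ I - M) = λ^3 - 73λ^2 + 238λ - 9.
No integer candidate from the rational root theorem (±divisors of 9) is a root, so the roots are irrational. The cubic discriminant is Δ = 236738577 > 0, so there are three distinct real roots. p(0) = -9 and p(1) = 157 have opposite signs, so a root lies in (0, 1); Newton's method refines it to λ ≈ 0.0383. p(3) = 75 and p(4) = -161 have opposite signs, so a root lies in (3, 4); Newton's method refines it to λ ≈ 3.3803. p(69) = -2631 and p(70) = 1951 have opposite signs, so a root lies in (69, 70); Newton's method refines it to λ ≈ 69.5814. Check (Vieta): the three roots sum to 73, matching tr M = 73.
So the eigenvalues of A^T A are ≈ 0.0383, 3.3803, 69.5814 (all ≥ 0, as they must be for A^T A). The largest is λ_max ≈ 69.5814, hence ||A||_2 = sqrt(λ_max) ≈ 8.3415.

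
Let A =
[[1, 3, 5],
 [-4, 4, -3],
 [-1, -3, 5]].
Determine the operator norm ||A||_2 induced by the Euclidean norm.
||A||_2 ≈ 8.2629 (= sqrt(largest eigenvalue of A^T A))

||A||_2 = sigma_max(A) = sqrt(lambda_max(A^T A)). Form the symmetric matrix M = A^T A =
[[18, -10, 12],
 [-10, 34, -12],
 [12, -12, 59]].
Its characteristic polynomial (trace, sum of principal 2x2 minors, determinant of M give the coefficients) is
  p(λ) = det(λ I - M) = λ^3 - 111λ^2 + 3292λ - 25600.
No integer candidate from the rational root theorem (±divisors of 25600) is a root, so the roots are irrational. The cubic discriminant is Δ = 1462552592 > 0, so there are three distinct real roots. p(12) = -352 and p(13) = 634 have opposite signs, so a root lies in (12, 13); Newton's method refines it to λ ≈ 12.3402. p(30) = 260 and p(31) = -428 have opposite signs, so a root lies in (30, 31); Newton's method refines it to λ ≈ 30.3847. p(68) = -576 and p(69) = 1586 have opposite signs, so a root lies in (68, 69); Newton's method refines it to λ ≈ 68.2751. Check (Vieta): the three roots sum to 111, matching tr M = 111.
So the eigenvalues of A^T A are ≈ 12.3402, 30.3847, 68.2751 (all ≥ 0, as they must be for A^T A). The largest is λ_max ≈ 68.2751, hence ||A||_2 = sqrt(λ_max) ≈ 8.2629.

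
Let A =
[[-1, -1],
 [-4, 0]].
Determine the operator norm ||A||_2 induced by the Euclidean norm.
||A||_2 = sqrt((18 + sqrt(260))/2) ≈ 4.1306 (= sqrt(largest eigenvalue of A^T A))

||A||_2 = sigma_max(A) = sqrt(lambda_max(A^T A)). Form the symmetric matrix M = A^T A =
[[17, 1],
 [1, 1]].
Its characteristic polynomial (trace, determinant of M give the coefficients) is
  p(λ) = det(λ I - M) = λ^2 - 18λ + 16.
For λ^2 - 18λ + 16 the discriminant is 260. It is nonnegative but not a perfect square, so the roots are real and irrational: λ = (18 ± sqrt(260))/2 ≈ 17.0623, 0.9377.
So the eigenvalues of A^T A are ≈ 0.9377, 17.0623 (all ≥ 0, as they must be for A^T A). The largest is λ_max = (18 + sqrt(260))/2 ≈ 17.0623, hence ||A||_2 = sqrt(λ_max) = sqrt((18 + sqrt(260))/2) ≈ 4.1306.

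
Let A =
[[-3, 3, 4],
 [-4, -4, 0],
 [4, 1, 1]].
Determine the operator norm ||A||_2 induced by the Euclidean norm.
||A||_2 ≈ 6.8455 (= sqrt(largest eigenvalue of A^T A))

||A||_2 = sigma_max(A) = sqrt(lambda_max(A^T A)). Form the symmetric matrix M = A^T A =
[[41, 11, -8],
 [11, 26, 13],
 [-8, 13, 17]].
Its characteristic polynomial (trace, sum of principal 2x2 minors, determinant of M give the coefficients) is
  p(λ) = det(λ I - M) = λ^3 - 84λ^2 + 1851λ - 5184.
No integer candidate from the rational root theorem (±divisors of 5184) is a root, so the roots are irrational. The cubic discriminant is Δ = 300300804 > 0, so there are three distinct real roots. p(3) = -360 and p(4) = 940 have opposite signs, so a root lies in (3, 4); Newton's method refines it to λ ≈ 3.2659. p(33) = 360 and p(34) = -50 have opposite signs, so a root lies in (33, 34); Newton's method refines it to λ ≈ 33.8735. p(46) = -446 and p(47) = 80 have opposite signs, so a root lies in (46, 47); Newton's method refines it to λ ≈ 46.8606. Check (Vieta): the three roots sum to 84, matching tr M = 84.
So the eigenvalues of A^T A are ≈ 3.2659, 33.8735, 46.8606 (all ≥ 0, as they must be for A^T A). The largest is λ_max ≈ 46.8606, hence ||A||_2 = sqrt(λ_max) ≈ 6.8455.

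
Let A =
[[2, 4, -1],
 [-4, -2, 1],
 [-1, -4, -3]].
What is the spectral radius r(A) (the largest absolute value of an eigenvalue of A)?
r(A) ≈ 3.8891

The eigenvalues of A are the roots of its characteristic polynomial. With M = A (coefficients from the trace, the sum of principal 2x2 minors, and det A):
  p(λ) = det(λ I - M) = λ^3 + 3λ^2 + 15λ + 46.
No integer candidate from the rational root theorem (±divisors of 46) is a root, so the roots are irrational. The cubic discriminant is Δ = -36315 < 0, so there is one real root and a complex-conjugate pair. p(-4) = -30 and p(-3) = 1 have opposite signs, so a root lies in (-4, -3); Newton's method refines it to λ ≈ -3.0412. Dividing out (λ - (-3.0412)) leaves approximately λ^2 - 0.0412λ + 15.1254. For λ^2 - 0.0412λ + 15.1254 the discriminant is -60.5. It is negative, so the remaining roots are the complex-conjugate pair λ ≈ 0.0206 ± 3.8891i. Their product equals the constant term, so |λ|^2 ≈ 15.1254 and |λ| ≈ 3.8891.
Thus the eigenvalues (to 4 decimals) are -3.0412 (modulus 3.0412); 0.0206 ± 3.8891i (modulus 3.8891). The spectral radius is the largest modulus: r(A) ≈ 3.8891. (Cross-check: r(A) ≤ ||A||_2 ≈ 7.0803; equality holds whenever A is normal, though it can also hold for some non-normal A.)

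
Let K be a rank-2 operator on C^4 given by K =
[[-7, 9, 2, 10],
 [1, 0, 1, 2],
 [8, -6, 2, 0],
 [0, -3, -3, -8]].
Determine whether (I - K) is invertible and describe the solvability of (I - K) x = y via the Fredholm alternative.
(I - K) is invertible (det(I - K) = 27 ≠ 0), so for every y in C^4 the equation (I - K) x = y has a unique solution.

K has rank 2 and factors as K = U V^T = u1 v1^T + u2 v2^T with u1 = (-3, 0, 2, 1), v1 = (3, -3, 0, -2), u2 = (-2, -1, -2, 3), v2 = (-1, 0, -1, -2) (multiplying out reproduces the displayed K). The nonzero eigenvalues of U V^T coincide with those of the 2 x 2 matrix G = V^T U = [[v1·u1, v1·u2], [v2·u1, v2·u2]] = [[-11, -9], [-1, -2]], and by the Sylvester determinant identity det(I_4 - U V^T) = det(I_2 - V^T U) = det([[12, 9], [1, 3]]) = (12)(3) - (9)(1) = 27. (Direct check: I - K =
[[8, -9, -2, -10],
 [-1, 1, -1, -2],
 [-8, 6, -1, 0],
 [0, 3, 3, 9]]
has determinant 27.) The finite-dimensional Fredholm alternative says: either (I - K) is invertible, or ker(I - K) ≠ {0} and then range(I - K) = ker((I - K)^*)^⊥, with dim ker(I - K) = dim ker((I - K)^*). Since det(I - K) ≠ 0, 1 is not an eigenvalue of K and ker(I - K) = {0}, so we are in the first case: for every y there is a unique x = (I - K)^(-1) y. (Explicitly, by the Woodbury identity, (I - U V^T)^(-1) = I + U (I_2 - G)^(-1) V^T.)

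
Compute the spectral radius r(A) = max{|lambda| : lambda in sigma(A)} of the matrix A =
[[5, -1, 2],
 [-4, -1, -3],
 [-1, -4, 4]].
r(A) ≈ 7.0309

The eigenvalues of A are the roots of its characteristic polynomial. With M = A (coefficients from the trace, the sum of principal 2x2 minors, and det A):
  p(λ) = det(λ I - M) = λ^3 - 8λ^2 - 3λ + 69.
No integer candidate from the rational root theorem (±divisors of 69) is a root, so the roots are irrational. The cubic discriminant is Δ = 43257 > 0, so there are three distinct real roots. p(-3) = -21 and p(-2) = 35 have opposite signs, so a root lies in (-3, -2); Newton's method refines it to λ ≈ -2.6854. p(3) = 15 and p(4) = -7 have opposite signs, so a root lies in (3, 4); Newton's method refines it to λ ≈ 3.6545. p(7) = -1 and p(8) = 45 have opposite signs, so a root lies in (7, 8); Newton's method refines it to λ ≈ 7.0309. Check (Vieta): the three roots sum to 8, matching tr M = 8.
Thus the eigenvalues (to 4 decimals) are -2.6854 (modulus 2.6854); 3.6545 (modulus 3.6545); 7.0309 (modulus 7.0309). The spectral radius is the largest modulus: r(A) ≈ 7.0309. (Cross-check: r(A) ≤ ||A||_2 ≈ 7.4696; equality holds whenever A is normal, though it can also hold for some non-normal A.)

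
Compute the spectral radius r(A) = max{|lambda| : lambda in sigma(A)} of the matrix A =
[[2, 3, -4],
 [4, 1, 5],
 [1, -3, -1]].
r(A) ≈ 5.0326

The eigenvalues of A are the roots of its characteristic polynomial. With M = A (coefficients from the trace, the sum of principal 2x2 minors, and det A):
  p(λ) = det(λ I - M) = λ^3 - 2λ^2 + 6λ - 107.
No integer candidate from the rational root theorem (±divisors of 107) is a root, so the roots are irrational. The cubic discriminant is Δ = -290155 < 0, so there is one real root and a complex-conjugate pair. p(5) = -2 and p(6) = 73 have opposite signs, so a root lies in (5, 6); Newton's method refines it to λ ≈ 5.0326. Dividing out (λ - (5.0326)) leaves approximately λ^2 + 3.0326λ + 21.2615. For λ^2 + 3.0326λ + 21.2615 the discriminant is -75.8498. It is negative, so the remaining roots are the complex-conjugate pair λ ≈ -1.5163 ± 4.3546i. Their product equals the constant term, so |λ|^2 ≈ 21.2615 and |λ| ≈ 4.611.
Thus the eigenvalues (to 4 decimals) are 5.0326 (modulus 5.0326); -1.5163 ± 4.3546i (modulus 4.611). The spectral radius is the largest modulus: r(A) ≈ 5.0326. (Cross-check: r(A) ≤ ||A||_2 ≈ 6.8367; equality holds whenever A is normal, though it can also hold for some non-normal A.)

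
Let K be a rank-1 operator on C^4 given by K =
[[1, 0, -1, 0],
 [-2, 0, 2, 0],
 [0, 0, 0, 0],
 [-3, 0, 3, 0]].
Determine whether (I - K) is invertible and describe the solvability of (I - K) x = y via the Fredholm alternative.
(I - K) is singular (det(I - K) = 0, i.e. 1 ∈ sigma(K)). (I - K) x = y is solvable iff y ⊥ ker((I - K)^*) = span{(1, 0, -1, 0)}, i.e. iff y_1 - y_3 = 0. When solvable, the solutions are x = y + c·(1, -2, 0, -3), c arbitrary (ker(I - K) = span{(1, -2, 0, -3)}, dimension 1).

K has rank 1, so it is an outer product K = u v^T: every row of K is a multiple of one row vector. Reading off the entries, u = (1, -2, 0, -3) and v = (1, 0, -1, 0) (row i of K equals u_i·v^T). A rank-one matrix u v^T satisfies K u = u (v·u) and kills the (3)-dimensional subspace v^⊥, so its characteristic polynomial is lambda^3 (lambda - v·u) with v·u = tr K = 1. Hence the eigenvalues of I - K are 1 (multiplicity 3) and 1 - (1) = 0, so det(I - K) = 0. (Direct check: I - K =
[[0, 0, 1, 0],
 [2, 1, -2, 0],
 [0, 0, 1, 0],
 [3, 0, -3, 1]]
has determinant 0.) So 1 is an eigenvalue of K and (I - K) is not invertible. The finite-dimensional Fredholm alternative says: either (I - K) is invertible, or ker(I - K) ≠ {0} and then range(I - K) = ker((I - K)^*)^⊥, with dim ker(I - K) = dim ker((I - K)^*). We are in the second case, so we need both kernels. Kernel of I - K: (I - K) u = u - u (v·u) = u - u = 0, so ker(I - K) = span{u} = span{(1, -2, 0, -3)} (it is exactly 1-dimensional because rank(I - K) = 3). Kernel of the adjoint: K is real, so (I - K)^* = I - K^T = I - v u^T, and (I - v u^T) v = v - v (u·v) = 0; hence ker((I - K)^*) = span{v} = span{(1, 0, -1, 0)}. Therefore (I - K) x = y is solvable iff <y, v> = 0, i.e. iff y_1 - y_3 = 0. When this holds, K y = u (v·y) = 0, so (I - K) y = y and x = y is a particular solution; the full solution set is the line x = y + c·u = y + c·(1, -2, 0, -3), c ∈ C.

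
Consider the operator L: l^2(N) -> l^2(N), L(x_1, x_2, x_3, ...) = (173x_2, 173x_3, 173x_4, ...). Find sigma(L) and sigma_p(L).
sigma(L) = closed disk {z in C : |z| ≤ 173}; sigma_p(L) = open disk {z in C : |z| < 173}

Note L = 173·V where V is the unit left shift (V x)_k = x_{k+1}; so sigma(L) = 173·sigma(V) and ||L|| = 173||V||. ||L x||^2 = 29929sum_{k≥2} |x_k|^2 ≤ 29929||x||^2, with equality on {x : x_1 = 0}, so ||L|| = 173. For any lambda with |lambda| < 173, set r = lambda/173 (|r| < 1); the vector x = (1, r, r^2, ...) is in l^2 and satisfies L x = 173(r, r^2, ...) = lambda x, so lambda is an eigenvalue. On the boundary |lambda| = 173 the geometric series diverges, so no l^2 eigenvector exists, but these lambda lie in the approximate point spectrum. Hence sigma(L) is the closed disk of radius 173 and sigma_p(L) is the open disk.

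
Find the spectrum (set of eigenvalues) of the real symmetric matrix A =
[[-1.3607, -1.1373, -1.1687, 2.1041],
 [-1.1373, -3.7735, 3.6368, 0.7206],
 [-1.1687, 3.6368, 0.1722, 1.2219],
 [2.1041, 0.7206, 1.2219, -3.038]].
sigma(A) ≈ {-6, -5, 0, 3}

A is real symmetric, so its spectrum consists of real eigenvalues. Expanding the characteristic polynomial of the displayed matrix gives
  det(λ I - A) = p(λ) = λ^4 + (8)λ^3 + (-3)λ^2 + (-90)λ + (0).
Solving p(λ) = 0 yields eigenvalues ≈ -6, -5, 0, 3. (A is shown rounded to 4 decimals, so these recover the underlying integer eigenvalues to within that precision.)
Verification: the trace of A = -8 equals the sum of eigenvalues -8, and det(A) ≈ -0.0001 matches the eigenvalue product 0.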